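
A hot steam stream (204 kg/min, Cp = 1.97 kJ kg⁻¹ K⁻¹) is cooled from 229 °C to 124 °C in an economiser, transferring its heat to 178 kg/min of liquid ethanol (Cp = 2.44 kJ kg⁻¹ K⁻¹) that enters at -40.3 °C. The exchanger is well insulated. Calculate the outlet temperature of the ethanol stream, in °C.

Heat released by hot stream: Q = 204 × 1.97 × (229 − 124) = 42197 kJ/min
Energy balance on cold side (adiabatic exchanger): Q = ṁ_c·Cp_c·(T_c,out − T_c,in)
T_c,out = -40.3 + 42197/(178 × 2.44) = 56.857 °C

T_c,out = 56.9 °C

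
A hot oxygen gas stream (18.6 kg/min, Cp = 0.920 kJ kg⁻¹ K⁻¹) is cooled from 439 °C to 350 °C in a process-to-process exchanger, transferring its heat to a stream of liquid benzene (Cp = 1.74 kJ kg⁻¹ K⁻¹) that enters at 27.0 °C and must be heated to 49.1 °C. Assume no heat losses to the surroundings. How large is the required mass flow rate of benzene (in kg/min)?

Heat released by hot stream: Q = 18.6 × 0.920 × (439 − 350) = 1523 kJ/min
Energy balance on cold side (adiabatic exchanger): Q = ṁ_c·Cp_c·(T_c,out − T_c,in)
ṁ_c = 1523 / [1.74 × (49.1 − 27.0)] = 39.605 kg/min

ṁ_c = 39.6 kg/min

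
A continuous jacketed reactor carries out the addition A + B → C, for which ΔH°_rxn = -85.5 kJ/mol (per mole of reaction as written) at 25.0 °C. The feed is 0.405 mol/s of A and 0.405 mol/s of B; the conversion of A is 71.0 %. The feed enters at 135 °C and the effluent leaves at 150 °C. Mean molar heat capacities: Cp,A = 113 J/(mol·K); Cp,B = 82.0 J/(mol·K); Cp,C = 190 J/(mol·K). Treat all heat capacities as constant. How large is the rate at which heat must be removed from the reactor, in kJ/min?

Extent of reaction ξ = 0.710 × 0.405 = 0.28755 mol/s
Reaction term: ξ·ΔH°_rxn = 0.28755 × -85.5 = -24.586 kJ/s
Sensible, feed 135→25 °C: -8.6873 kJ/s
Outlet flows (mol/s): A 0.11745, B 0.11745, C 0.28755
Sensible, products 25→150 °C: 9.6922 kJ/s
Q = ΔH = -23.581 kJ/s = -23.581 kW
Heat removed = 1414.8 kJ/min

Q_out = 1410 kJ/min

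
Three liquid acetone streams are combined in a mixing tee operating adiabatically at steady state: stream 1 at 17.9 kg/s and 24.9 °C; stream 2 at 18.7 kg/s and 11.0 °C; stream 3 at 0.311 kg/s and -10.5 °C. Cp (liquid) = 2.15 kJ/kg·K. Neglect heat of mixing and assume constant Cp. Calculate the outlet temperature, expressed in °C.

T_out = 17.6 °C

No heat crosses the boundary, so H_out = H_in.
T_out = Σ ṁᵢCp,ᵢTᵢ / Σ ṁᵢCp,ᵢ
      = 1393.5 / 79.359 = 17.56 °C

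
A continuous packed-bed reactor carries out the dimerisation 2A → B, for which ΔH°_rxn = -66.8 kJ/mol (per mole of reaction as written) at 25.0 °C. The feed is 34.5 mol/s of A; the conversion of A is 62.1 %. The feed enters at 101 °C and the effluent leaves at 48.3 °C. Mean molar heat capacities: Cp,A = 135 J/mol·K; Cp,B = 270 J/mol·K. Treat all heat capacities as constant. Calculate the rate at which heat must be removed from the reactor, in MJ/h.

Q_out = 3460 MJ/h

Extent of reaction ξ = 0.621 × 34.5 / 2 = 10.712 mol/s
Reaction term: ξ·ΔH°_rxn = 10.712 × -66.8 = -715.58 kJ/s
Sensible, feed 101→25 °C: -353.97 kJ/s
Outlet flows (mol/s): A 13.076, B 10.712
Sensible, products 25→48.3 °C: 108.52 kJ/s
Q = ΔH = -961.03 kJ/s = -961.03 kW
Heat removed = 3459.7 MJ/h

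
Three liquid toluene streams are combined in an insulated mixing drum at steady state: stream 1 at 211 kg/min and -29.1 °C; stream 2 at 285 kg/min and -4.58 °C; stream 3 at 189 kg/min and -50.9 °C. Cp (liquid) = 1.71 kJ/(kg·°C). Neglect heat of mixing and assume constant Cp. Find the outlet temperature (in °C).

Adiabatic, steady state ⇒ Σ ṁᵢCp,ᵢ(T_out − Tᵢ) = 0
T_out = Σ ṁᵢCp,ᵢTᵢ / Σ ṁᵢCp,ᵢ
      = -29182 / 1171.3 = -24.913 °C

T_out = -24.9 °C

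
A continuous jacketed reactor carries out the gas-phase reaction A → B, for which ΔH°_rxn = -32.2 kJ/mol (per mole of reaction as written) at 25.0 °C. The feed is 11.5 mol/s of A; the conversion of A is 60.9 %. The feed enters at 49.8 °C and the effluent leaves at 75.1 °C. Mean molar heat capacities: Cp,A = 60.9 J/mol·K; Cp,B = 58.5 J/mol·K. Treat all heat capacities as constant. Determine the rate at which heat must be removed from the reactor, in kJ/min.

Q_out = 12500 kJ/min

Extent of reaction ξ = 0.609 × 11.5 = 7.0035 mol/s
Reaction term: ξ·ΔH°_rxn = 7.0035 × -32.2 = -225.51 kJ/s
Sensible, feed 49.8→25 °C: -17.369 kJ/s
Outlet flows (mol/s): A 4.4965, B 7.0035
Sensible, products 25→75.1 °C: 34.245 kJ/s
Q = ΔH = -208.64 kJ/s = -208.64 kW
Heat removed = 12518 kJ/min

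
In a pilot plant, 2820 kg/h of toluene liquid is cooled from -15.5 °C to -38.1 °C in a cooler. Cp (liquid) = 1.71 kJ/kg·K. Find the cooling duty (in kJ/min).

Q_c = 1820 kJ/min

Q = ṁ·Cp·ΔT = 2820 × 1.71 × (-38.1 − -15.5) = -108980 kJ/h
Converting: 108980 / 3600 s = 30.273 kW
Cooling duty = 1816.4 kJ/min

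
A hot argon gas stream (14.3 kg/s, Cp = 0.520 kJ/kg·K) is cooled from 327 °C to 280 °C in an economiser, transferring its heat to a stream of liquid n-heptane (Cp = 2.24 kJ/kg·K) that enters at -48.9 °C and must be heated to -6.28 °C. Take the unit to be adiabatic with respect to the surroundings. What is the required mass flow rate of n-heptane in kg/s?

ṁ_c = 3.66 kg/s

Heat released by hot stream: Q = 14.3 × 0.520 × (327 − 280) = 349.49 kJ/s
Energy balance on cold side (adiabatic exchanger): Q = ṁ_c·Cp_c·(T_c,out − T_c,in)
ṁ_c = 349.49 / [2.24 × (-6.28 − -48.9)] = 3.6608 kg/s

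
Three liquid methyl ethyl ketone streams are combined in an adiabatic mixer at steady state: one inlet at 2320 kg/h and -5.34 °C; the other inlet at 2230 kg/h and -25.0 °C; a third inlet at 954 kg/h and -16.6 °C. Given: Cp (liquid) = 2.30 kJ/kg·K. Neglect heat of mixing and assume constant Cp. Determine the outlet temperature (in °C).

Adiabatic, steady state ⇒ Σ ṁᵢCp,ᵢ(T_out − Tᵢ) = 0
Σ ṁᵢCp,ᵢTᵢ = 2320×2.30×-5.34 + 2230×2.30×-25.0 + 954×2.30×-16.6 = -193140
Σ ṁᵢCp,ᵢ = 2320×2.30 + 2230×2.30 + 954×2.30 = 12659
T_out = -193140 / 12659 = -15.257 °C

T_out = -15.3 °C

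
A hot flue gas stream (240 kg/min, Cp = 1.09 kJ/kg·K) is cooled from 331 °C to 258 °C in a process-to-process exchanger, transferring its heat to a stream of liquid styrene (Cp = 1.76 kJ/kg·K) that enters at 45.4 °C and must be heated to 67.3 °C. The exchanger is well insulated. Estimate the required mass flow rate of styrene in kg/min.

ṁ_c = 495 kg/min

Heat released by hot stream: Q = 240 × 1.09 × (331 − 258) = 19097 kJ/min
Energy balance on cold side (adiabatic exchanger): Q = ṁ_c·Cp_c·(T_c,out − T_c,in)
ṁ_c = 19097 / [1.76 × (67.3 − 45.4)] = 495.45 kg/min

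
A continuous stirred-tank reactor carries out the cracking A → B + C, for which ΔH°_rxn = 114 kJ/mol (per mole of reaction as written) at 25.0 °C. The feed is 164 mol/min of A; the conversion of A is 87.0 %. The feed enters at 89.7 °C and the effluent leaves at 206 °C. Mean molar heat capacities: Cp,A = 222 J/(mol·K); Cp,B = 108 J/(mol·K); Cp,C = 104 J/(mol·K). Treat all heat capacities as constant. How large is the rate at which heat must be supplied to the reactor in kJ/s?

Q_in = 337 kJ/s

Extent of reaction ξ = 0.870 × 164 = 142.68 mol/min
Reaction term: ξ·ΔH°_rxn = 142.68 × 114 = 16266 kJ/min
Sensible, feed 89.7→25 °C: -2355.6 kJ/min
Outlet flows (mol/min): A 21.32, B 142.68, C 142.68
Sensible, products 25→206 °C: 6331.6 kJ/min
Q = ΔH = 20242 kJ/min = 337.36 kW
Heat supplied = 337.36 kJ/s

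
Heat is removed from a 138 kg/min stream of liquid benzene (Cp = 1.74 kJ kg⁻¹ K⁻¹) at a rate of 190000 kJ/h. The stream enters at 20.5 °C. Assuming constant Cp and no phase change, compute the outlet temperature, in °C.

Q = 190000 kJ/h = 3166.7 kJ/min
ΔT = Q/(ṁ·Cp) = 3166.7/(138×1.74) = 13.188 K
T_out = 20.5 − 13.188 = 7.3121 °C

T_out = 7.31 °C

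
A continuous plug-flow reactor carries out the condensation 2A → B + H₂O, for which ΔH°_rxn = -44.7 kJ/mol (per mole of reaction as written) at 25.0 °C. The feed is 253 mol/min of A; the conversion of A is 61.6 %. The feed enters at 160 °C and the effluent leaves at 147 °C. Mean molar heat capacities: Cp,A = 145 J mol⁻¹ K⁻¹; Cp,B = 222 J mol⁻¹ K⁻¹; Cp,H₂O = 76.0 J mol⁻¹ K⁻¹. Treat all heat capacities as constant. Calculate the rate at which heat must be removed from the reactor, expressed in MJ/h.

Extent of reaction ξ = 0.616 × 253 / 2 = 77.924 mol/min
Reaction term: ξ·ΔH°_rxn = 77.924 × -44.7 = -3483.2 kJ/min
Sensible, feed 160→25 °C: -4952.5 kJ/min
Outlet flows (mol/min): A 97.152, B 77.924, H₂O 77.924
Sensible, products 25→147 °C: 4551.6 kJ/min
Q = ΔH = -3884.1 kJ/min = -64.734 kW
Heat removed = 233.04 MJ/h

Q_out = 233 MJ/h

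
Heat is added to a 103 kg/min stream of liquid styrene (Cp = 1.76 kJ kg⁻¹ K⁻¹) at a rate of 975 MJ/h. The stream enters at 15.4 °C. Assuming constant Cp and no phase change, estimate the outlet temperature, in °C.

Q = 975 MJ/h = 16250 kJ/min
ΔT = Q/(ṁ·Cp) = 16250/(103×1.76) = 89.64 K
T_out = 15.4 + 89.64 = 105.04 °C

T_out = 105 °C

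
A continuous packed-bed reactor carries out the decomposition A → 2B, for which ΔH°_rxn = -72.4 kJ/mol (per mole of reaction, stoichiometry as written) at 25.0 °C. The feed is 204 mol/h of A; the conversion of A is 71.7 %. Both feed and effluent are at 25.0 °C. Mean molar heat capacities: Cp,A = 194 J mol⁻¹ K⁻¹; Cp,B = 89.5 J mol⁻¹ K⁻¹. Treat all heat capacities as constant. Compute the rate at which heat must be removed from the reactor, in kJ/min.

Extent of reaction ξ = 0.717 × 204 = 146.27 mol/h
Reaction term: ξ·ΔH°_rxn = 146.27 × -72.4 = -10590 kJ/h
Q = ΔH = -10590 kJ/h = -2.9416 kW
Heat removed = 176.5 kJ/min

Q_out = 176 kJ/min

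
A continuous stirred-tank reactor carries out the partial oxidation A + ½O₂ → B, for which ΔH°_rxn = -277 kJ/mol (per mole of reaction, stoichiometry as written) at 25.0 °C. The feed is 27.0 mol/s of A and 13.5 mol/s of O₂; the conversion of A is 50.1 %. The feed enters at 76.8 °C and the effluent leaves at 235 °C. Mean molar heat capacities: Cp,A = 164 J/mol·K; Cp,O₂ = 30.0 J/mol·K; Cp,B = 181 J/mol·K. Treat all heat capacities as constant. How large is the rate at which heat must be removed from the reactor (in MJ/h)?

Q_out = 10700 MJ/h

Extent of reaction ξ = 0.501 × 27.0 = 13.527 mol/s
Reaction term: ξ·ΔH°_rxn = 13.527 × -277 = -3747 kJ/s
Sensible, feed 76.8→25 °C: -250.35 kJ/s
Outlet flows (mol/s): A 13.473, O₂ 6.7365, B 13.527
Sensible, products 25→235 °C: 1020.6 kJ/s
Q = ΔH = -2976.7 kJ/s = -2976.7 kW
Heat removed = 10716 MJ/h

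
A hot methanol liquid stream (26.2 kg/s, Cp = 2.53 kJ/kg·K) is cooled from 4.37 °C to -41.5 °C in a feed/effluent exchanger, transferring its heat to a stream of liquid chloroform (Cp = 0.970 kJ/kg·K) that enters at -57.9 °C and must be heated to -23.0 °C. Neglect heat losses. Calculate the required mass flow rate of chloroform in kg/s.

ṁ_c = 89.8 kg/s

Heat released by hot stream: Q = 26.2 × 2.53 × (4.37 − -41.5) = 3040.5 kJ/s
Energy balance on cold side (adiabatic exchanger): Q = ṁ_c·Cp_c·(T_c,out − T_c,in)
ṁ_c = 3040.5 / [0.970 × (-23.0 − -57.9)] = 89.816 kg/s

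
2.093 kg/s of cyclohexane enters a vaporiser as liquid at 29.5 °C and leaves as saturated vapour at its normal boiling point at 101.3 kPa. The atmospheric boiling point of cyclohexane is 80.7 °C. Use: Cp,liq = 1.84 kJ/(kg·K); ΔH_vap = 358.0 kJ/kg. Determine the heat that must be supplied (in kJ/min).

Q = 56800 kJ/min

liquid 29.5→80.7 °C: 94.208 kJ/kg
vaporisation at 80.7 °C: 358 kJ/kg
Δh = 94.208 + 358 = 452.21 kJ/kg
Q = ṁ·Δh = 2.093 kg/s × 452.21 kJ/kg = 946.47 kJ/s
|Q| = 946.47 kW = 56788 kJ/min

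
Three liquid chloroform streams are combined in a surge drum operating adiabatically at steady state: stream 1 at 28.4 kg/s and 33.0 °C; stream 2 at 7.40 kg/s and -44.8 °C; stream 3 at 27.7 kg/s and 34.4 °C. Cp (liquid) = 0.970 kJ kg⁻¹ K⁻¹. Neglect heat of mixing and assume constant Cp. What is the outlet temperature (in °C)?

T_out = 24.5 °C

Energy balance with Q = 0: Σ ṁᵢCp,ᵢ(T_out − Tᵢ) = 0
T_out = Σ ṁᵢCp,ᵢTᵢ / Σ ṁᵢCp,ᵢ
      = 1511.8 / 61.595 = 24.544 °C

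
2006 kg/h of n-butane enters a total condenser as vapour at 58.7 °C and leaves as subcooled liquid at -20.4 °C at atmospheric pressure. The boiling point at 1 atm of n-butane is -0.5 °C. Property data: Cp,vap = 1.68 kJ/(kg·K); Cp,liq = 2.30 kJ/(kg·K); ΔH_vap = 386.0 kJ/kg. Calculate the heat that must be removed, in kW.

Q_c = 296 kW

vapour 58.7→-0.5 °C: -99.456 kJ/kg
condensation at -0.5 °C: -386 kJ/kg
liquid -0.5→-20.4 °C: -45.77 kJ/kg
Δh = -99.456 + -386 + -45.77 = -531.23 kJ/kg
Q = ṁ·Δh = 2006 kg/h × -531.23 kJ/kg = -1.0656e+06 kJ/h
|Q| = 296.01 kW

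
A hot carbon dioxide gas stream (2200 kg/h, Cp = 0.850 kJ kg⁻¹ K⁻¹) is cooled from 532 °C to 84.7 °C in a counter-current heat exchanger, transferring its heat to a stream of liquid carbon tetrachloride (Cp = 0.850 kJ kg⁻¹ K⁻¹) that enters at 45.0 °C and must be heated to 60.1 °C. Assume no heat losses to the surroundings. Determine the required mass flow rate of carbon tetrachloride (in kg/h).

Heat released by hot stream: Q = 2200 × 0.850 × (532 − 84.7) = 836450 kJ/h
Energy balance on cold side (adiabatic exchanger): Q = ṁ_c·Cp_c·(T_c,out − T_c,in)
ṁ_c = 836450 / [0.850 × (60.1 − 45.0)] = 65170 kg/h

ṁ_c = 65200 kg/h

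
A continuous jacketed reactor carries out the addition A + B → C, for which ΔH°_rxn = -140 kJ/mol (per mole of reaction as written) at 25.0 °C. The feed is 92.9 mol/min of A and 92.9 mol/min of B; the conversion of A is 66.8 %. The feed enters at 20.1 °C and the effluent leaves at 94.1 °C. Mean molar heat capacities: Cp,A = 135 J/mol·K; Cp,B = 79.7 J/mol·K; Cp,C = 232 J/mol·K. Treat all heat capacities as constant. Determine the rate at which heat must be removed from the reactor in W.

Extent of reaction ξ = 0.668 × 92.9 = 62.057 mol/min
Reaction term: ξ·ΔH°_rxn = 62.057 × -140 = -8688 kJ/min
Sensible, feed 20.1→25 °C: 97.734 kJ/min
Outlet flows (mol/min): A 30.843, B 30.843, C 62.057
Sensible, products 25→94.1 °C: 1452.4 kJ/min
Q = ΔH = -7137.8 kJ/min = -118.96 kW
Heat removed = 118960 W

Q_out = 119000 W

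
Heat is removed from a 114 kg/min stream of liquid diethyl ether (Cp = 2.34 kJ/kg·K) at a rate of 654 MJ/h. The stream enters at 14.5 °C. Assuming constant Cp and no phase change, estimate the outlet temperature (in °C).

Q = 654 MJ/h = 10900 kJ/min
ΔT = Q/(ṁ·Cp) = 10900/(114×2.34) = 40.861 K
T_out = 14.5 − 40.861 = -26.361 °C

T_out = -26.4 °C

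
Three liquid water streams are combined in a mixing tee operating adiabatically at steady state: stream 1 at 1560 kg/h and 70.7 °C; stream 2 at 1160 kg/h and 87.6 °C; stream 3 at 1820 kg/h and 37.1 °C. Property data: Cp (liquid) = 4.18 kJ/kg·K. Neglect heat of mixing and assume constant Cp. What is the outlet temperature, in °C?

T_out = 61.5 °C

No heat crosses the boundary, so H_out = H_in.
T_out = Σ ṁᵢCp,ᵢTᵢ / Σ ṁᵢCp,ᵢ
      = 1.168e+06 / 18977 = 61.548 °C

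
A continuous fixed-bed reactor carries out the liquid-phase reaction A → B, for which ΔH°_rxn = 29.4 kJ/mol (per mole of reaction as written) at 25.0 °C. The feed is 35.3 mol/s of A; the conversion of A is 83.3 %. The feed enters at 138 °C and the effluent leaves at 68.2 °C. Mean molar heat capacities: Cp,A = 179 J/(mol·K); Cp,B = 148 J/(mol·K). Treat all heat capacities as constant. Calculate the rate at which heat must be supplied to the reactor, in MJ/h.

Extent of reaction ξ = 0.833 × 35.3 = 29.405 mol/s
Reaction term: ξ·ΔH°_rxn = 29.405 × 29.4 = 864.5 kJ/s
Sensible, feed 138→25 °C: -714.01 kJ/s
Outlet flows (mol/s): A 5.8951, B 29.405
Sensible, products 25→68.2 °C: 233.59 kJ/s
Q = ΔH = 384.08 kJ/s = 384.08 kW
Heat supplied = 1382.7 MJ/h

Q_in = 1380 MJ/h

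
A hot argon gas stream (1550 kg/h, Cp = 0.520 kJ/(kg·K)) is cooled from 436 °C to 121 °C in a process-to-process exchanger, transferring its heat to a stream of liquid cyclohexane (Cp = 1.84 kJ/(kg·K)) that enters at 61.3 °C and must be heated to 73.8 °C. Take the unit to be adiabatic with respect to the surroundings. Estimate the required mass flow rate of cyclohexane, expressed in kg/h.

Heat released by hot stream: Q = 1550 × 0.520 × (436 − 121) = 253890 kJ/h
Energy balance on cold side (adiabatic exchanger): Q = ṁ_c·Cp_c·(T_c,out − T_c,in)
ṁ_c = 253890 / [1.84 × (73.8 − 61.3)] = 11039 kg/h

ṁ_c = 11000 kg/h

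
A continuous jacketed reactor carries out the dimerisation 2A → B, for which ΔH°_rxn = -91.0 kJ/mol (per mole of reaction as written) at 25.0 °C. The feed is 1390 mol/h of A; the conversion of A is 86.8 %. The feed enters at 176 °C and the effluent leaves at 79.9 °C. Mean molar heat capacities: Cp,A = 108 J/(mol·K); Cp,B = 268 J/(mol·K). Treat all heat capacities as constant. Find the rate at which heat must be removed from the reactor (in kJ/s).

Extent of reaction ξ = 0.868 × 1390 / 2 = 603.26 mol/h
Reaction term: ξ·ΔH°_rxn = 603.26 × -91.0 = -54897 kJ/h
Sensible, feed 176→25 °C: -22668 kJ/h
Outlet flows (mol/h): A 183.48, B 603.26
Sensible, products 25→79.9 °C: 9963.8 kJ/h
Q = ΔH = -67601 kJ/h = -18.778 kW
Heat removed = 18.778 kJ/s

Q_out = 18.8 kJ/s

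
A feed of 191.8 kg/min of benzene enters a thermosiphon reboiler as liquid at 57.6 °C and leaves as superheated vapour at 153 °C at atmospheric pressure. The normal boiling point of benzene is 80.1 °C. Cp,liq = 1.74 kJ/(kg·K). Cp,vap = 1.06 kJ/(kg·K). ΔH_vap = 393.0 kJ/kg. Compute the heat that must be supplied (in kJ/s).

Q = 1630 kJ/s

liquid 57.6→80.1 °C: 39.15 kJ/kg
vaporisation at 80.1 °C: 393 kJ/kg
vapour 80.1→153 °C: 77.274 kJ/kg
Δh = 39.15 + 393 + 77.274 = 509.42 kJ/kg
Q = ṁ·Δh = 191.8 kg/min × 509.42 kJ/kg = 97708 kJ/min
|Q| = 1628.5 kW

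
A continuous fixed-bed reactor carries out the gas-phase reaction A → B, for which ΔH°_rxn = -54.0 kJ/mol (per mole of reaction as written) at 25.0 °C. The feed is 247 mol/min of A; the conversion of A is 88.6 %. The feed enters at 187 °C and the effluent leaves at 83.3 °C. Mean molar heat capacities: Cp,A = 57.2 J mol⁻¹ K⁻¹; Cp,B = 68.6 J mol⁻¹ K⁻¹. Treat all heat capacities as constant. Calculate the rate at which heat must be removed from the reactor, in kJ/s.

Extent of reaction ξ = 0.886 × 247 = 218.84 mol/min
Reaction term: ξ·ΔH°_rxn = 218.84 × -54.0 = -11817 kJ/min
Sensible, feed 187→25 °C: -2288.8 kJ/min
Outlet flows (mol/min): A 28.158, B 218.84
Sensible, products 25→83.3 °C: 969.13 kJ/min
Q = ΔH = -13137 kJ/min = -218.95 kW
Heat removed = 218.95 kJ/s

Q_out = 219 kJ/s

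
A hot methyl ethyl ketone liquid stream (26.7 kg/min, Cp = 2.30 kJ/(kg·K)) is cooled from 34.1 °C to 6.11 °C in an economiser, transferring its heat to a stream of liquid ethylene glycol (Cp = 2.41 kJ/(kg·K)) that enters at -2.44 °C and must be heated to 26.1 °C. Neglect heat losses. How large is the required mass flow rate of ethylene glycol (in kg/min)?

ṁ_c = 25.0 kg/min

Heat released by hot stream: Q = 26.7 × 2.30 × (34.1 − 6.11) = 1718.9 kJ/min
Energy balance on cold side (adiabatic exchanger): Q = ṁ_c·Cp_c·(T_c,out − T_c,in)
ṁ_c = 1718.9 / [2.41 × (26.1 − -2.44)] = 24.99 kg/min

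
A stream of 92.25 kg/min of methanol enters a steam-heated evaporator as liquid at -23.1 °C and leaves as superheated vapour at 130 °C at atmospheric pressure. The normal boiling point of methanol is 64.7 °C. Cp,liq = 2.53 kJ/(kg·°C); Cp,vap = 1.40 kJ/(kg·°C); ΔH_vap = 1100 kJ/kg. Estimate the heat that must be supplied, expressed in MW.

liquid -23.1→64.7 °C: 222.13 kJ/kg
vaporisation at 64.7 °C: 1100 kJ/kg
vapour 64.7→130 °C: 91.42 kJ/kg
Δh = 222.13 + 1100 + 91.42 = 1413.6 kJ/kg
Q = ṁ·Δh = 92.25 kg/min × 1413.6 kJ/kg = 130400 kJ/min
|Q| = 2173.3 kW = 2.1733 MW

Q = 2.17 MW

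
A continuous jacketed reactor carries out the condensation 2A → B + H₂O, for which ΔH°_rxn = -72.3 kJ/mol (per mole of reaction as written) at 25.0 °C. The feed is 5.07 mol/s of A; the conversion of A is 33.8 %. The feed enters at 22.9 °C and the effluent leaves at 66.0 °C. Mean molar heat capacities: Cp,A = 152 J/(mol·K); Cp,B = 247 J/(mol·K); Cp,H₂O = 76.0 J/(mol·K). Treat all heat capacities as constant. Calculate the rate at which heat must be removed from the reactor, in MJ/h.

Extent of reaction ξ = 0.338 × 5.07 / 2 = 0.85683 mol/s
Reaction term: ξ·ΔH°_rxn = 0.85683 × -72.3 = -61.949 kJ/s
Sensible, feed 22.9→25 °C: 1.6183 kJ/s
Outlet flows (mol/s): A 3.3563, B 0.85683, H₂O 0.85683
Sensible, products 25→66.0 °C: 32.264 kJ/s
Q = ΔH = -28.067 kJ/s = -28.067 kW
Heat removed = 101.04 MJ/h

Q_out = 101 MJ/h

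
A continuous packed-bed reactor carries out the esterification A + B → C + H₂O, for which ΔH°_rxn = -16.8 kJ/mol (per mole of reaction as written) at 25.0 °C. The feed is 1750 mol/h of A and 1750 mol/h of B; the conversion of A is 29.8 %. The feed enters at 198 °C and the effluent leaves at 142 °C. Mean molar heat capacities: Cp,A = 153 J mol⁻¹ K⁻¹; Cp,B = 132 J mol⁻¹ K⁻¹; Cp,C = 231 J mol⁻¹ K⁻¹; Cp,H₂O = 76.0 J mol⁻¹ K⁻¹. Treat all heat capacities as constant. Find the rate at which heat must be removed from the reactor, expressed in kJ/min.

Extent of reaction ξ = 0.298 × 1750 = 521.5 mol/h
Reaction term: ξ·ΔH°_rxn = 521.5 × -16.8 = -8761.2 kJ/h
Sensible, feed 198→25 °C: -86284 kJ/h
Outlet flows (mol/h): A 1228.5, B 1228.5, C 521.5, H₂O 521.5
Sensible, products 25→142 °C: 59696 kJ/h
Q = ΔH = -35349 kJ/h = -9.8191 kW
Heat removed = 589.15 kJ/min

Q_out = 589 kJ/min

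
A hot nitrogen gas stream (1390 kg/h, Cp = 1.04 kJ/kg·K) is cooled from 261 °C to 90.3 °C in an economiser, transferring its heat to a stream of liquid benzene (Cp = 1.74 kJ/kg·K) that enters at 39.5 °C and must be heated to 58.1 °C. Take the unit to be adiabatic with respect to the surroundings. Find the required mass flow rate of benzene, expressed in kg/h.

Heat released by hot stream: Q = 1390 × 1.04 × (261 − 90.3) = 246760 kJ/h
Energy balance on cold side (adiabatic exchanger): Q = ṁ_c·Cp_c·(T_c,out − T_c,in)
ṁ_c = 246760 / [1.74 × (58.1 − 39.5)] = 7624.6 kg/h

ṁ_c = 7620 kg/h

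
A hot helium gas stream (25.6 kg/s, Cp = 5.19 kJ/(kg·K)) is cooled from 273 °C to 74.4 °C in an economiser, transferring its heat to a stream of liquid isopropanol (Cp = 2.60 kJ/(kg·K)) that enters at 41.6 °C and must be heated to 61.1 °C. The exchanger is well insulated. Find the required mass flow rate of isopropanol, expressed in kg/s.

ṁ_c = 520 kg/s

Heat released by hot stream: Q = 25.6 × 5.19 × (273 − 74.4) = 26387 kJ/s
Energy balance on cold side (adiabatic exchanger): Q = ṁ_c·Cp_c·(T_c,out − T_c,in)
ṁ_c = 26387 / [2.60 × (61.1 − 41.6)] = 520.45 kg/s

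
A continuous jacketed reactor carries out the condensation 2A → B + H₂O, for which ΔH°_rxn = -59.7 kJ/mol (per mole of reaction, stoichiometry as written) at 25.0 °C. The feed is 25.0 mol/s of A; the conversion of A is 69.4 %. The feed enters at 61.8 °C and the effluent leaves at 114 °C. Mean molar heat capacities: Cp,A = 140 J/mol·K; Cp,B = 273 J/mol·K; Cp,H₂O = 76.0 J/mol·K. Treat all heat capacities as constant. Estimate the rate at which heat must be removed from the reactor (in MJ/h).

Extent of reaction ξ = 0.694 × 25.0 / 2 = 8.675 mol/s
Reaction term: ξ·ΔH°_rxn = 8.675 × -59.7 = -517.9 kJ/s
Sensible, feed 61.8→25 °C: -128.8 kJ/s
Outlet flows (mol/s): A 7.65, B 8.675, H₂O 8.675
Sensible, products 25→114 °C: 364.77 kJ/s
Q = ΔH = -281.92 kJ/s = -281.92 kW
Heat removed = 1014.9 MJ/h

Q_out = 1010 MJ/h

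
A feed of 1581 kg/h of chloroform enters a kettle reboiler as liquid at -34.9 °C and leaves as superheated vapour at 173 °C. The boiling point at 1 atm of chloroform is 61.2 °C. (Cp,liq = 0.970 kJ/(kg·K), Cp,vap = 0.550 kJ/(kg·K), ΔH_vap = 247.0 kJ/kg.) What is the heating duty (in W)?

Q = 176000 W

liquid -34.9→61.2 °C: 93.217 kJ/kg
vaporisation at 61.2 °C: 247 kJ/kg
vapour 61.2→173 °C: 61.49 kJ/kg
Δh = 93.217 + 247 + 61.49 = 401.71 kJ/kg
Q = ṁ·Δh = 1581 kg/h × 401.71 kJ/kg = 635100 kJ/h
|Q| = 176.42 kW = 176420 W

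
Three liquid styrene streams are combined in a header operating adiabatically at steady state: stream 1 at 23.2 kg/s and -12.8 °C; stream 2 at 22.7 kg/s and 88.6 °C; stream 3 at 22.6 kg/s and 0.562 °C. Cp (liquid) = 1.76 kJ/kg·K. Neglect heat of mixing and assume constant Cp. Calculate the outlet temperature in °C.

T_out = 25.2 °C

No heat crosses the boundary, so H_out = H_in.
T_out = Σ ṁᵢCp,ᵢTᵢ / Σ ṁᵢCp,ᵢ
      = 3039.5 / 120.56 = 25.211 °C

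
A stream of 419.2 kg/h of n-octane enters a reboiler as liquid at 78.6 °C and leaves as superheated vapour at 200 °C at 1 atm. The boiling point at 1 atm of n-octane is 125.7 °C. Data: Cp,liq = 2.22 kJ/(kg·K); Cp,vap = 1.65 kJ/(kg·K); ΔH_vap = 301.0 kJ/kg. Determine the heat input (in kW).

Q = 61.5 kW

liquid 78.6→125.7 °C: 104.56 kJ/kg
vaporisation at 125.7 °C: 301 kJ/kg
vapour 125.7→200 °C: 122.59 kJ/kg
Δh = 104.56 + 301 + 122.59 = 528.16 kJ/kg
Q = ṁ·Δh = 419.2 kg/h × 528.16 kJ/kg = 221400 kJ/h
|Q| = 61.501 kW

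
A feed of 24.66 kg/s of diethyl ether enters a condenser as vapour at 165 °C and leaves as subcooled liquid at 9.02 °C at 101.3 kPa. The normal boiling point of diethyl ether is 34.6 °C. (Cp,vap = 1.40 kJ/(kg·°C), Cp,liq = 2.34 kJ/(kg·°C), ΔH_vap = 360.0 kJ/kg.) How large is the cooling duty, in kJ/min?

Q_c = 891000 kJ/min

vapour 165→34.6 °C: -182.56 kJ/kg
condensation at 34.6 °C: -360 kJ/kg
liquid 34.6→9.02 °C: -59.857 kJ/kg
Δh = -182.56 + -360 + -59.857 = -602.42 kJ/kg
Q = ṁ·Δh = 24.66 kg/s × -602.42 kJ/kg = -14856 kJ/s
|Q| = 14856 kW = 891340 kJ/min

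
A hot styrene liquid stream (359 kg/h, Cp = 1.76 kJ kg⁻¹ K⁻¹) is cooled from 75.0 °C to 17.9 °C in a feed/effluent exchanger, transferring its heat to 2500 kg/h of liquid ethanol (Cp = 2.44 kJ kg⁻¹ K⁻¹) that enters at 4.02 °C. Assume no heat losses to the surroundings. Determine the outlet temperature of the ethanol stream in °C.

Heat released by hot stream: Q = 359 × 1.76 × (75.0 − 17.9) = 36078 kJ/h
Energy balance on cold side (adiabatic exchanger): Q = ṁ_c·Cp_c·(T_c,out − T_c,in)
T_c,out = 4.02 + 36078/(2500 × 2.44) = 9.9344 °C

T_c,out = 9.93 °C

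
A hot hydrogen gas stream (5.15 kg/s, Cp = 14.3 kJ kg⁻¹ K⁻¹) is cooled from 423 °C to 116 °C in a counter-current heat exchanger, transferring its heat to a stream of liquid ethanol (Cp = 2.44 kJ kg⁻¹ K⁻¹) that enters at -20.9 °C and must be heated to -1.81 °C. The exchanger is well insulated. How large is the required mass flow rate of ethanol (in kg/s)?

ṁ_c = 485 kg/s

Heat released by hot stream: Q = 5.15 × 14.3 × (423 − 116) = 22609 kJ/s
Energy balance on cold side (adiabatic exchanger): Q = ṁ_c·Cp_c·(T_c,out − T_c,in)
ṁ_c = 22609 / [2.44 × (-1.81 − -20.9)] = 485.38 kg/s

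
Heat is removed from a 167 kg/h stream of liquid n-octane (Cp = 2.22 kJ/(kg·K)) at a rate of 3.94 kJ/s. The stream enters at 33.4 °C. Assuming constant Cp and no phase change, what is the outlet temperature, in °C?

T_out = -4.86 °C

Q = 3.94 kJ/s = 14184 kJ/h
ΔT = Q/(ṁ·Cp) = 14184/(167×2.22) = 38.259 K
T_out = 33.4 − 38.259 = -4.8586 °C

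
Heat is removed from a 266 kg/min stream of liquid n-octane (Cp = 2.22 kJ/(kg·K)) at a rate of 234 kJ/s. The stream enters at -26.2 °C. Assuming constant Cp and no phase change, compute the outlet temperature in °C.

Q = 234 kJ/s = 14040 kJ/min
ΔT = Q/(ṁ·Cp) = 14040/(266×2.22) = 23.776 K
T_out = -26.2 − 23.776 = -49.976 °C

T_out = -50.0 °C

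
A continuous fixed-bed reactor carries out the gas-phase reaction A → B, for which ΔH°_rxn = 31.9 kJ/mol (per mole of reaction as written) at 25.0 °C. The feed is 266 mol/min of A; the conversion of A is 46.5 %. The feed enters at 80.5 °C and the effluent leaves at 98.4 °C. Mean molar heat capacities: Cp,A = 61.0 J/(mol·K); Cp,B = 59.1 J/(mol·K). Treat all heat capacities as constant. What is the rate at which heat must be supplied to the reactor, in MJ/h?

Extent of reaction ξ = 0.465 × 266 = 123.69 mol/min
Reaction term: ξ·ΔH°_rxn = 123.69 × 31.9 = 3945.7 kJ/min
Sensible, feed 80.5→25 °C: -900.54 kJ/min
Outlet flows (mol/min): A 142.31, B 123.69
Sensible, products 25→98.4 °C: 1173.7 kJ/min
Q = ΔH = 4218.9 kJ/min = 70.315 kW
Heat supplied = 253.13 MJ/h

Q_in = 253 MJ/h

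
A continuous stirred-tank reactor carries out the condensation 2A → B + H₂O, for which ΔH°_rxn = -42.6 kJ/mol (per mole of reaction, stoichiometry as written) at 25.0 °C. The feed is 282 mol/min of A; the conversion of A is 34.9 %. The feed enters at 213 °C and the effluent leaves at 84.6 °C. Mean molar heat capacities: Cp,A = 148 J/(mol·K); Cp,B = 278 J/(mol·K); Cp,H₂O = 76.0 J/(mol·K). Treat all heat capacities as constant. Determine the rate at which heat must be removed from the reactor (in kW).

Extent of reaction ξ = 0.349 × 282 / 2 = 49.209 mol/min
Reaction term: ξ·ΔH°_rxn = 49.209 × -42.6 = -2096.3 kJ/min
Sensible, feed 213→25 °C: -7846.4 kJ/min
Outlet flows (mol/min): A 183.58, B 49.209, H₂O 49.209
Sensible, products 25→84.6 °C: 2657.6 kJ/min
Q = ΔH = -7285.1 kJ/min = -121.42 kW
Heat removed = 121.42 kW

Q_out = 121 kW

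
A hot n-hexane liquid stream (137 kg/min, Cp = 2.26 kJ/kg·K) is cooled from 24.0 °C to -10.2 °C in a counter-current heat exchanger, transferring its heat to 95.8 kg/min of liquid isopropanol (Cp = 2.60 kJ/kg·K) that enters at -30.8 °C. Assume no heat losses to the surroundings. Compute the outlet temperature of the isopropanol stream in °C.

Heat released by hot stream: Q = 137 × 2.26 × (24.0 − -10.2) = 10589 kJ/min
Energy balance on cold side (adiabatic exchanger): Q = ṁ_c·Cp_c·(T_c,out − T_c,in)
T_c,out = -30.8 + 10589/(95.8 × 2.60) = 11.712 °C

T_c,out = 11.7 °C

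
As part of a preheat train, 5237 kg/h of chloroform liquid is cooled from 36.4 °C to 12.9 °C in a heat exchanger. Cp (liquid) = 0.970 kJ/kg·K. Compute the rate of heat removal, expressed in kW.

Q_c = 33.2 kW

Q = ṁ·Cp·ΔT = 5237 × 0.970 × (12.9 − 36.4) = -119380 kJ/h
Converting: 119380 / 3600 s = 33.16 kW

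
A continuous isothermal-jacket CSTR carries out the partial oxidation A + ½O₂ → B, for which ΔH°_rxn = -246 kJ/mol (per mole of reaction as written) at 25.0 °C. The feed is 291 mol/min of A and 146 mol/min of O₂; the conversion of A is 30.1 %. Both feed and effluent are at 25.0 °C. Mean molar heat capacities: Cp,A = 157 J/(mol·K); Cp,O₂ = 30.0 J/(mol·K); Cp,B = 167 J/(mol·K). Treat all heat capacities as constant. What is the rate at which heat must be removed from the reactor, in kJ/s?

Q_out = 359 kJ/s

Extent of reaction ξ = 0.301 × 291 = 87.591 mol/min
Reaction term: ξ·ΔH°_rxn = 87.591 × -246 = -21547 kJ/min
Q = ΔH = -21547 kJ/min = -359.12 kW
Heat removed = 359.12 kJ/s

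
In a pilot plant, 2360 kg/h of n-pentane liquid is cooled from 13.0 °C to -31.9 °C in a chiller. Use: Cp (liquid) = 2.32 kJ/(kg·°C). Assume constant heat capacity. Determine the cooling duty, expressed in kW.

Q_c = 68.3 kW

Q = ṁ·Cp·ΔT = 2360 × 2.32 × (-31.9 − 13.0) = -245840 kJ/h
Converting: 245840 / 3600 s = 68.288 kW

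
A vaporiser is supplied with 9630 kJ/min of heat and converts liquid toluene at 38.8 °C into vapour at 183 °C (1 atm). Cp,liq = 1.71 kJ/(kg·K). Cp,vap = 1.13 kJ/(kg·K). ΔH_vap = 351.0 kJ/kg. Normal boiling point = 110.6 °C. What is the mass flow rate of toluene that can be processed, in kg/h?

ṁ = 1040 kg/h

Δh = 1.71×(110.6−38.8) + 351.0 + 1.13×(183−110.6) = 555.59 kJ/kg
Q = 9630 kJ/min = 160.5 kJ/s = 577800 kJ/h
ṁ = Q/Δh = 577800 / 555.59 = 1040 kg/h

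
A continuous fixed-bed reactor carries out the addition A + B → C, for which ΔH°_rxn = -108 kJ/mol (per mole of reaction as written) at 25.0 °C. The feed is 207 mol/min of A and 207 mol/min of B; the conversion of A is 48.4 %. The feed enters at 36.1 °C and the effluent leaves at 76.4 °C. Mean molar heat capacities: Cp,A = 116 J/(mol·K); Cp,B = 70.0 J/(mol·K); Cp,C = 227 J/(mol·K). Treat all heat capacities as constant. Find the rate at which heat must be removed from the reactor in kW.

Extent of reaction ξ = 0.484 × 207 = 100.19 mol/min
Reaction term: ξ·ΔH°_rxn = 100.19 × -108 = -10820 kJ/min
Sensible, feed 36.1→25 °C: -427.37 kJ/min
Outlet flows (mol/min): A 106.81, B 106.81, C 100.19
Sensible, products 25→76.4 °C: 2190.1 kJ/min
Q = ΔH = -9057.5 kJ/min = -150.96 kW
Heat removed = 150.96 kW

Q_out = 151 kW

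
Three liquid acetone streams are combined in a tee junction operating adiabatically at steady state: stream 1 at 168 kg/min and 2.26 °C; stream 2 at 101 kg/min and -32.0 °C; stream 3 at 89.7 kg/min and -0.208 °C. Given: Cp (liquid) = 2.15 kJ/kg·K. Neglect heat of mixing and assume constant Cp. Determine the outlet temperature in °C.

No heat crosses the boundary, so H_out = H_in.
T_out = Σ ṁᵢCp,ᵢTᵢ / Σ ṁᵢCp,ᵢ
      = -6172.6 / 771.2 = -8.0038 °C

T_out = -8.00 °C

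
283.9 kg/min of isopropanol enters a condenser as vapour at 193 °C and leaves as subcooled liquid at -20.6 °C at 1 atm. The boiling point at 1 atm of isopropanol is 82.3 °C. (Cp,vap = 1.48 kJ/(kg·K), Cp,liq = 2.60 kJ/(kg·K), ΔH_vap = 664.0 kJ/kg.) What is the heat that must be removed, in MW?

Q_c = 5.18 MW

vapour 193→82.3 °C: -163.84 kJ/kg
condensation at 82.3 °C: -664 kJ/kg
liquid 82.3→-20.6 °C: -267.54 kJ/kg
Δh = -163.84 + -664 + -267.54 = -1095.4 kJ/kg
Q = ṁ·Δh = 283.9 kg/min × -1095.4 kJ/kg = -310980 kJ/min
|Q| = 5183 kW = 5.183 MW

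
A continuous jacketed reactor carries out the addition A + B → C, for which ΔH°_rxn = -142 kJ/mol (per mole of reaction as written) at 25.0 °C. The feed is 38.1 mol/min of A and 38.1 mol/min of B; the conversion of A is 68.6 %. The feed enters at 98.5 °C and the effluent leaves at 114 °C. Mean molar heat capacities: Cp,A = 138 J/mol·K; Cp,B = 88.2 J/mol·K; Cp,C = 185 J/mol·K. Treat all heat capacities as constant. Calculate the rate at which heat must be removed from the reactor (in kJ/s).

Q_out = 61.2 kJ/s

Extent of reaction ξ = 0.686 × 38.1 = 26.137 mol/min
Reaction term: ξ·ΔH°_rxn = 26.137 × -142 = -3711.4 kJ/min
Sensible, feed 98.5→25 °C: -633.44 kJ/min
Outlet flows (mol/min): A 11.963, B 11.963, C 26.137
Sensible, products 25→114 °C: 671.18 kJ/min
Q = ΔH = -3673.7 kJ/min = -61.228 kW
Heat removed = 61.228 kJ/s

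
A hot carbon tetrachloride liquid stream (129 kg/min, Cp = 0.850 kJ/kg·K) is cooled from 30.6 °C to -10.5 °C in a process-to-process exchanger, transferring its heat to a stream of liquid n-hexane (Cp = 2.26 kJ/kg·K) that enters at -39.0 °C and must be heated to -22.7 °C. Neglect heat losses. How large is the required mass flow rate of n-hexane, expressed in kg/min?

Heat released by hot stream: Q = 129 × 0.850 × (30.6 − -10.5) = 4506.6 kJ/min
Energy balance on cold side (adiabatic exchanger): Q = ṁ_c·Cp_c·(T_c,out − T_c,in)
ṁ_c = 4506.6 / [2.26 × (-22.7 − -39.0)] = 122.34 kg/min

ṁ_c = 122 kg/min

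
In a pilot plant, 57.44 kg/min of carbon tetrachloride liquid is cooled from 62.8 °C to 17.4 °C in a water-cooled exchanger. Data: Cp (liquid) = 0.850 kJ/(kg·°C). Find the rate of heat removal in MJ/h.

Q = ṁ·Cp·ΔT = 57.44 × 0.850 × (17.4 − 62.8) = -2216.6 kJ/min
Converting: 2216.6 / 60 s = 36.943 kW
Cooling duty = 133 MJ/h

Q_c = 133 MJ/h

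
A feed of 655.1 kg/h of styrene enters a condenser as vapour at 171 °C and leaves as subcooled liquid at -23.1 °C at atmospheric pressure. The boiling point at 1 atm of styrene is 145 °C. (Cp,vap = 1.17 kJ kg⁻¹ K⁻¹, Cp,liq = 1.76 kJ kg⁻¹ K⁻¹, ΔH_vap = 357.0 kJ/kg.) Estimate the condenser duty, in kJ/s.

Q_c = 124 kJ/s

vapour 171→145 °C: -30.42 kJ/kg
condensation at 145 °C: -357 kJ/kg
liquid 145→-23.1 °C: -295.86 kJ/kg
Δh = -30.42 + -357 + -295.86 = -683.28 kJ/kg
Q = ṁ·Δh = 655.1 kg/h × -683.28 kJ/kg = -447610 kJ/h
|Q| = 124.34 kW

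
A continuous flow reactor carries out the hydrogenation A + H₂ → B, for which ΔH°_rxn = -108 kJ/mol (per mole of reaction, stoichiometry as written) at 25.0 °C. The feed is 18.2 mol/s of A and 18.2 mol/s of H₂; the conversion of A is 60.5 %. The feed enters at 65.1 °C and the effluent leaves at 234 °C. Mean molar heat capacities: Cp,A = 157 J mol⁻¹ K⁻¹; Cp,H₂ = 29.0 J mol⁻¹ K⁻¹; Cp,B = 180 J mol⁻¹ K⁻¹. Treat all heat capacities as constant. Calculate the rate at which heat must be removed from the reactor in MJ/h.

Extent of reaction ξ = 0.605 × 18.2 = 11.011 mol/s
Reaction term: ξ·ΔH°_rxn = 11.011 × -108 = -1189.2 kJ/s
Sensible, feed 65.1→25 °C: -135.75 kJ/s
Outlet flows (mol/s): A 7.189, H₂ 7.189, B 11.011
Sensible, products 25→234 °C: 693.7 kJ/s
Q = ΔH = -631.24 kJ/s = -631.24 kW
Heat removed = 2272.4 MJ/h

Q_out = 2270 MJ/h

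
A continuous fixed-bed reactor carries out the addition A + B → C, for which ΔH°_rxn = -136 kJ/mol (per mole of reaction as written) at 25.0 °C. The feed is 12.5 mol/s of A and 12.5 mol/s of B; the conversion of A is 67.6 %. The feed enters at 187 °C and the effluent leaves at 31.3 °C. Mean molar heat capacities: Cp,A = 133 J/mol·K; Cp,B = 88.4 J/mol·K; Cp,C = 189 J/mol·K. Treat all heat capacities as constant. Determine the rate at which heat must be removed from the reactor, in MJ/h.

Extent of reaction ξ = 0.676 × 12.5 = 8.45 mol/s
Reaction term: ξ·ΔH°_rxn = 8.45 × -136 = -1149.2 kJ/s
Sensible, feed 187→25 °C: -448.33 kJ/s
Outlet flows (mol/s): A 4.05, B 4.05, C 8.45
Sensible, products 25→31.3 °C: 15.71 kJ/s
Q = ΔH = -1581.8 kJ/s = -1581.8 kW
Heat removed = 5694.6 MJ/h

Q_out = 5690 MJ/h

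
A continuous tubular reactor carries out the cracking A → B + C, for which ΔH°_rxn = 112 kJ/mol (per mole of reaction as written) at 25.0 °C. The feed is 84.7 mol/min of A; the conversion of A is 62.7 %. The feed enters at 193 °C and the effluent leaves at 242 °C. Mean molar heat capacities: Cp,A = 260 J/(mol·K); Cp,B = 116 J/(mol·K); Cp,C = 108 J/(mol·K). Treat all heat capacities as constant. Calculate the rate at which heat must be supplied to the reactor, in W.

Extent of reaction ξ = 0.627 × 84.7 = 53.107 mol/min
Reaction term: ξ·ΔH°_rxn = 53.107 × 112 = 5948 kJ/min
Sensible, feed 193→25 °C: -3699.7 kJ/min
Outlet flows (mol/min): A 31.593, B 53.107, C 53.107
Sensible, products 25→242 °C: 4363.9 kJ/min
Q = ΔH = 6612.2 kJ/min = 110.2 kW
Heat supplied = 110200 W

Q_in = 110000 W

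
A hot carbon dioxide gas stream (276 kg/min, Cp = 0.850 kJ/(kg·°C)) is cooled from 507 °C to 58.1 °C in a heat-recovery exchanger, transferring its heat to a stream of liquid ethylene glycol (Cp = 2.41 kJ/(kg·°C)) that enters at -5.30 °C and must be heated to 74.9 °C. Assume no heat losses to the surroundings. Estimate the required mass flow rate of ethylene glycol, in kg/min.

Heat released by hot stream: Q = 276 × 0.850 × (507 − 58.1) = 105310 kJ/min
Energy balance on cold side (adiabatic exchanger): Q = ṁ_c·Cp_c·(T_c,out − T_c,in)
ṁ_c = 105310 / [2.41 × (74.9 − -5.30)] = 544.86 kg/min

ṁ_c = 545 kg/min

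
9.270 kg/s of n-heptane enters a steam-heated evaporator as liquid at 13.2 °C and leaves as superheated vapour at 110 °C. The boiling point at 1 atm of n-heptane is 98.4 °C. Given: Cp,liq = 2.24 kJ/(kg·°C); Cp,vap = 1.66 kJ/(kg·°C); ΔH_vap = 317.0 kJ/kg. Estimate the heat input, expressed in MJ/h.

Q = 17600 MJ/h

liquid 13.2→98.4 °C: 190.85 kJ/kg
vaporisation at 98.4 °C: 317 kJ/kg
vapour 98.4→110 °C: 19.256 kJ/kg
Δh = 190.85 + 317 + 19.256 = 527.1 kJ/kg
Q = ṁ·Δh = 9.270 kg/s × 527.1 kJ/kg = 4886.3 kJ/s
|Q| = 4886.3 kW = 17591 MJ/h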